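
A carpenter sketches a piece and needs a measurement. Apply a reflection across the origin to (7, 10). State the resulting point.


Transformation: reflection
Original point: (7, 10)
Rule for reflection through the origin: (x, y) -> (-x, -y)
Apply: (7, 10) -> (-7, -10)
(-7, -10)


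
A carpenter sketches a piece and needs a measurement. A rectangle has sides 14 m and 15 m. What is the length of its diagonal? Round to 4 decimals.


Shape: rectangle (diagonal via Pythagoras)
Sides: 14 m and 15 m
Formula: d = sqrt(l^2 + w^2)
l^2 = 196, w^2 = 225
l^2 + w^2 = 421
d = sqrt(421)
d = 20.5183
20.5183 m


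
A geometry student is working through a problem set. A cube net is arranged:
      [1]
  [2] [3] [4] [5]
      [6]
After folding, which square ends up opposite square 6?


Net: cross layout. Take square 3 as the base (bottom).
Fold the four squares in the horizontal row up around 3: 2 -> left, 4 -> right, 5 wraps to the top.
Fold 1 and 6 up from 3: 1 -> back, 6 -> front.
Opposite pairs are therefore: (1, 6), (2, 4), (3, 5).
Face 6 is opposite face 1.
face 1


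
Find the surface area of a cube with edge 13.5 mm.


Shape: cube
Side s = 13.5 mm
A cube has 6 square faces.
Formula: SA = 6 * s^2
s^2 = 182.25
SA = 6 * 182.25
SA = 1093.5
1093.5 mm^2


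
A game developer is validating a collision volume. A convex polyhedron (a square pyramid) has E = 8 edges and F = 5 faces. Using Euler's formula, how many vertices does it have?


Polyhedron: square pyramid
Euler's formula for convex polyhedra: V - E + F = 2
Given: E = 8 edges and F = 5 faces
Solve for V:
V = 2 + E - F = 2 + 8 - 5 = 5
5 vertices


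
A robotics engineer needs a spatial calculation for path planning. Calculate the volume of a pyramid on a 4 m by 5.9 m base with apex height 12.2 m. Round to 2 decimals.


Shape: rectangular pyramid
Base: 4 m x 5.9 m, Height h = 12.2 m
Formula: V = (1/3) * base_area * h
base_area = 4 * 5.9 = 23.6
base_area * h = 23.6 * 12.2 = 287.92
V = 287.92 / 3
V = 95.97
95.97 m^3


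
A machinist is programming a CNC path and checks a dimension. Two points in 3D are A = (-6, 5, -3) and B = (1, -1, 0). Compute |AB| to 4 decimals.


3D distance between two points
P1 = (-6, 5, -3), P2 = (1, -1, 0)
Formula: d = sqrt((x2-x1)^2 + (y2-y1)^2 + (z2-z1)^2)
dx = 1 - -6 = 7
dy = -1 - 5 = -6
dz = 0 - -3 = 3
dx^2 + dy^2 + dz^2 = 49 + 36 + 9 = 94
d = sqrt(94)
d = 9.6954
9.6954 units


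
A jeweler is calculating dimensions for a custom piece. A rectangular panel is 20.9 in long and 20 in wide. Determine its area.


Shape: rectangle
Length l = 20.9 in, Width w = 20 in
Formula: A = l * w
A = 20.9 * 20
A = 418
418 in^2


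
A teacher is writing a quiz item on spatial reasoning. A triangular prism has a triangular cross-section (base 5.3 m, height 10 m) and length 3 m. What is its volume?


Shape: triangular prism
Triangle base = 5.3 m, triangle height = 10 m, prism length L = 3 m
Formula: V = (1/2 * b * h_tri) * L
Cross-section area = 0.5 * 5.3 * 10 = 26.5
V = 26.5 * 3
V = 79.5
79.5 m^3


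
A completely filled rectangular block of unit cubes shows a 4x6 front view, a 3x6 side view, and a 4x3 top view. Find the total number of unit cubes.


Orthographic views of a solid rectangular block:
Front view 4 x 6 -> length = 4, height = 6
Side view 3 x 6 -> width = 3, height = 6 (consistent)
Top view 4 x 3 -> confirms length = 4, width = 3
The block is 4 x 3 x 6.
Total unit cubes = 4 * 3 * 6 = 72
72 unit cubes


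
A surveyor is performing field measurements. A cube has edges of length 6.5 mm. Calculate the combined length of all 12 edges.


Shape: cube
Side s = 6.5 mm
A cube has 12 edges, all equal.
Formula: total edge length = 12 * s
Total = 12 * 6.5
Total = 78
78 mm


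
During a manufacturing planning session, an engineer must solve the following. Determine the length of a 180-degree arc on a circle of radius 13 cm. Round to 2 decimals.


Shape: circular arc
Radius r = 13 cm, Angle = 180 degrees
Formula: L = (angle/360) * 2 * pi * r
2 * pi * r = 26 * pi
L = (180/360) * 26 * pi
L = 13 * pi
L = 40.84
40.84 cm


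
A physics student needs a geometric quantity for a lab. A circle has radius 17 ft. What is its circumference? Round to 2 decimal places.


Shape: circle
Radius r = 17 ft
Formula: C = 2 * pi * r
C = 2 * pi * 17
C = 34 * pi
C = 106.81
106.81 ft


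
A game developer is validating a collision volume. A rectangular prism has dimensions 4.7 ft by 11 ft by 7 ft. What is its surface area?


Shape: rectangular prism
l = 4.7 ft, w = 11 ft, h = 7 ft
Formula: SA = 2(lw + lh + wh)
lw = 51.7, lh = 32.9, wh = 77
lw + lh + wh = 161.6
SA = 2 * 161.6
SA = 323.2
323.2 ft^2


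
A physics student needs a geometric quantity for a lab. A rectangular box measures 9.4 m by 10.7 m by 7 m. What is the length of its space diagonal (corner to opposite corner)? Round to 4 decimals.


Shape: rectangular box (space diagonal)
l = 9.4 m, w = 10.7 m, h = 7 m
Visualize: the diagonal of the base, then a right triangle with that diagonal and the height.
Formula: d = sqrt(l^2 + w^2 + h^2)
l^2 + w^2 + h^2 = 88.36 + 114.49 + 49 = 251.85
d = sqrt(251.85)
d = 15.8698
15.8698 m


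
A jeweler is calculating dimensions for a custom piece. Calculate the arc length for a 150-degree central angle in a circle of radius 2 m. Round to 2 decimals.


Shape: circular arc
Radius r = 2 m, Angle = 150 degrees
Formula: L = (angle/360) * 2 * pi * r
2 * pi * r = 4 * pi
L = (150/360) * 4 * pi
L = 1.666667 * pi
L = 5.24
5.24 m


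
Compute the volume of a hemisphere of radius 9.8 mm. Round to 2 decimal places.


Shape: hemisphere (half of a sphere)
Radius r = 9.8 mm
Formula: V = (1/2) * (4/3) * pi * r^3 = (2/3) * pi * r^3
r^3 = 941.192
(2/3) * 941.192 = 627.461333
V = 627.461333 * pi
V = 1971.23
1971.23 mm^3


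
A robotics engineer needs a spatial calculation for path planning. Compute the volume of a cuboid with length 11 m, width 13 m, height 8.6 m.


Shape: rectangular prism
l = 11 m, w = 13 m, h = 8.6 m
Formula: V = l * w * h
V = 11 * 13 * 8.6
V = 143 * 8.6
V = 1229.8
1229.8 m^3


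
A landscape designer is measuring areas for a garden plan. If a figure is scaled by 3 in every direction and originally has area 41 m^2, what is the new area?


Linear scale factor k = 3
Original area = 41 m^2
Rule: under a linear scaling by k, areas scale by k^2.
k^2 = 3^2 = 9
New area = 41 * 9
New area = 369
369 m^2


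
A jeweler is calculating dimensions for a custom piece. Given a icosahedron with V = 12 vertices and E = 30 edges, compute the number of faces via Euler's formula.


Polyhedron: icosahedron
Euler's formula for convex polyhedra: V - E + F = 2
Given: V = 12 vertices and E = 30 edges
Solve for F:
F = 2 + E - V = 2 + 30 - 12 = 20
20 faces


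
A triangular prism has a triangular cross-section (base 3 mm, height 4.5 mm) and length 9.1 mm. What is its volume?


Shape: triangular prism
Triangle base = 3 mm, triangle height = 4.5 mm, prism length L = 9.1 mm
Formula: V = (1/2 * b * h_tri) * L
Cross-section area = 0.5 * 3 * 4.5 = 6.75
V = 6.75 * 9.1
V = 61.425
61.425 mm^3


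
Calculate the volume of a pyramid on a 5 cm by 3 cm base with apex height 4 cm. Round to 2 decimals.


Shape: rectangular pyramid
Base: 5 cm x 3 cm, Height h = 4 cm
Formula: V = (1/3) * base_area * h
base_area = 5 * 3 = 15
base_area * h = 15 * 4 = 60
V = 60 / 3
V = 20
20 cm^3


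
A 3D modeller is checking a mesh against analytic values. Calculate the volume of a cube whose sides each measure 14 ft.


Shape: cube
Side s = 14 ft
Formula: V = s^3
V = 14 * 14 * 14
V = 196 * 14
V = 2744
2744 ft^3


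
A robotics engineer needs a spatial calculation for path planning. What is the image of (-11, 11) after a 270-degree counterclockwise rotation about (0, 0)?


Transformation: rotation about the origin
Original point: (-11, 11)
Rule for 270 deg counterclockwise: (x, y) -> (y, -x)
Apply: (-11, 11) -> (11, 11)
(11, 11)


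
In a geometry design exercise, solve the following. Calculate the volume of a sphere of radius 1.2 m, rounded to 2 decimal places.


Shape: sphere
Radius r = 1.2 m
Formula: V = (4/3) * pi * r^3
r^3 = 1.728
(4/3) * 1.728 = 2.304
V = 2.304 * pi
V = 7.24
7.24 m^3


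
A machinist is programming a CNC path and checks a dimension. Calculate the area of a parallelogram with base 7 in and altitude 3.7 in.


Shape: parallelogram
Base b = 7 in, Height h = 3.7 in
Formula: A = b * h
A = 7 * 3.7
A = 25.9
25.9 in^2


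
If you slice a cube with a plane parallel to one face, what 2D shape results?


Solid: cube
Cutting plane: parallel to one face
Visualize the intersection of the plane with the solid's surface.
The boundary of the cut region is a square.
square


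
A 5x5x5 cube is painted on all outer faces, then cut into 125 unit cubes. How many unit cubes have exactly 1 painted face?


Large cube: 5 x 5 x 5, cut into unit cubes.
n = 5, so n - 2 = 3
Cubes with 1 painted face lie in the interior of each face.
A cube has 6 faces; each contributes (n - 2)^2 = 9 such cubes.
Count = 6 * 9 = 54
54 unit cubes


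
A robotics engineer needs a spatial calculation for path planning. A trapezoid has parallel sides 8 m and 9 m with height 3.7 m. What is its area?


Shape: trapezoid
Parallel sides a = 8 m, b = 9 m; Height h = 3.7 m
Formula: A = (a + b) * h / 2
a + b = 8 + 9 = 17
A = 17 * 3.7 / 2
A = 62.9 / 2
A = 31.45
31.45 m^2


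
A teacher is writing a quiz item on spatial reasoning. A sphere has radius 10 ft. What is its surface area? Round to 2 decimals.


Shape: sphere
Radius r = 10 ft
Formula: SA = 4 * pi * r^2
r^2 = 100
SA = 4 * pi * 100
SA = 400 * pi
SA = 1256.64
1256.64 ft^2


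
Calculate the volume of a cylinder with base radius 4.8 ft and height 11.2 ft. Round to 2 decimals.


Shape: cylinder
Radius r = 4.8 ft, Height h = 11.2 ft
Formula: V = pi * r^2 * h
r^2 = 23.04
V = pi * 23.04 * 11.2
V = 258.048 * pi
V = 810.68
810.68 ft^3


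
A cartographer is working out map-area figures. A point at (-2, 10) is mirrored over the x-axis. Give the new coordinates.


Transformation: reflection
Original point: (-2, 10)
Rule for reflection over the x-axis: (x, y) -> (x, -y)
Apply: (-2, 10) -> (-2, -10)
(-2, -10)


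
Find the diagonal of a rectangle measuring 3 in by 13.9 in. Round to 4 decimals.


Shape: rectangle (diagonal via Pythagoras)
Sides: 3 in and 13.9 in
Formula: d = sqrt(l^2 + w^2)
l^2 = 9, w^2 = 193.21
l^2 + w^2 = 202.21
d = sqrt(202.21)
d = 14.2201
14.2201 in


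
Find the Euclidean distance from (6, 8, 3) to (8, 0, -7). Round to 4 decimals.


3D distance between two points
P1 = (6, 8, 3), P2 = (8, 0, -7)
Formula: d = sqrt((x2-x1)^2 + (y2-y1)^2 + (z2-z1)^2)
dx = 8 - 6 = 2
dy = 0 - 8 = -8
dz = -7 - 3 = -10
dx^2 + dy^2 + dz^2 = 4 + 64 + 100 = 168
d = sqrt(168)
d = 12.9615
12.9615 units


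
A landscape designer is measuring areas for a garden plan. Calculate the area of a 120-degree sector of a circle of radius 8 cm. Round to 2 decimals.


Shape: circular sector
Radius r = 8 cm, Angle = 120 degrees
Formula: A = (angle/360) * pi * r^2
r^2 = 64
Fraction of circle = 120/360
A = (120/360) * pi * 64
A = 21.333333 * pi
A = 67.02
67.02 cm^2


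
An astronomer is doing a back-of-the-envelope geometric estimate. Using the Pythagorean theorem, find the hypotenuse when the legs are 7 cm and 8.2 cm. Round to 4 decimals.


Shape: right triangle
Legs a = 7 cm, b = 8.2 cm
Formula: c = sqrt(a^2 + b^2)
a^2 = 49, b^2 = 67.24
a^2 + b^2 = 116.24
c = sqrt(116.24)
c = 10.7815
10.7815 cm


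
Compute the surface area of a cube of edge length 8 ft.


Shape: cube
Side s = 8 ft
A cube has 6 square faces.
Formula: SA = 6 * s^2
s^2 = 64
SA = 6 * 64
SA = 384
384 ft^2


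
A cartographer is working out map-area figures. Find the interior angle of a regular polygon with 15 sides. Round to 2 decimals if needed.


Shape: regular pentadecagon (15 sides)
Formula: interior angle = (n - 2) * 180 / n
(n - 2) = 13
(n - 2) * 180 = 2340
angle = 2340 / 15
angle = 156
156 degrees


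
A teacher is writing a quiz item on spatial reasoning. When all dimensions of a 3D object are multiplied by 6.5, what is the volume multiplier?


Linear scale factor k = 6.5
Rule: under a linear scaling by k, volumes scale by k^3.
k^3 = 6.5 * 6.5 * 6.5
k^3 = 42.25 * 6.5
k^3 = 274.625
Volume scales by a factor of 274.625.
274.625 (dimensionless)


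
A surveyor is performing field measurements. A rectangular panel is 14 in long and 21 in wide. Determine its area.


Shape: rectangle
Length l = 14 in, Width w = 21 in
Formula: A = l * w
A = 14 * 21
A = 294
294 in^2


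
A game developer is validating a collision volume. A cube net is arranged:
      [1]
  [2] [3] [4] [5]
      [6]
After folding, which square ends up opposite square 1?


Net: cross layout. Take square 3 as the base (bottom).
Fold the four squares in the horizontal row up around 3: 2 -> left, 4 -> right, 5 wraps to the top.
Fold 1 and 6 up from 3: 1 -> back, 6 -> front.
Opposite pairs are therefore: (1, 6), (2, 4), (3, 5).
Face 1 is opposite face 6.
face 6


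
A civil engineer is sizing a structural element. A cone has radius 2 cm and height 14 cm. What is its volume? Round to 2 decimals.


Shape: cone
Radius r = 2 cm, Height h = 14 cm
Formula: V = (1/3) * pi * r^2 * h
r^2 = 4
pi * r^2 * h = pi * 4 * 14 = 56 * pi
V = 56 * pi / 3
V = 58.64
58.64 cm^3


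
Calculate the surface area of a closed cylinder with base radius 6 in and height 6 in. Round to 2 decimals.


Shape: closed cylinder
Radius r = 6 in, Height h = 6 in
Formula: SA = 2*pi*r^2 + 2*pi*r*h = 2*pi*r*(r + h)
r + h = 12
2 * r * (r + h) = 2 * 6 * 12 = 144
SA = 144 * pi
SA = 452.39
452.39 in^2


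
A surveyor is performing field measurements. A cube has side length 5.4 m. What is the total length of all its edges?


Shape: cube
Side s = 5.4 m
A cube has 12 edges, all equal.
Formula: total edge length = 12 * s
Total = 12 * 5.4
Total = 64.8
64.8 m


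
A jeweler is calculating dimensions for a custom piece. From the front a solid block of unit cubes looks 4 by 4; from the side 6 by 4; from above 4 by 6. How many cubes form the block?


Orthographic views of a solid rectangular block:
Front view 4 x 4 -> length = 4, height = 4
Side view 6 x 4 -> width = 6, height = 4 (consistent)
Top view 4 x 6 -> confirms length = 4, width = 6
The block is 4 x 6 x 4.
Total unit cubes = 4 * 6 * 4 = 96
96 unit cubes


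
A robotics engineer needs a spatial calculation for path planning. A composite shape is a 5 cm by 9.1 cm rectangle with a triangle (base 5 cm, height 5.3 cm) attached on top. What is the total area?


Composite shape: rectangle + triangle
Rectangle area = 5 * 9.1 = 45.5
Triangle area = 0.5 * 5 * 5.3 = 13.25
Total = 45.5 + 13.25
Total = 58.75
58.75 cm^2


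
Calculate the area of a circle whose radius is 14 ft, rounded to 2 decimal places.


Shape: circle
Radius r = 14 ft
Formula: A = pi * r^2
r^2 = 14^2 = 196
A = pi * 196
A = 615.75
615.75 ft^2


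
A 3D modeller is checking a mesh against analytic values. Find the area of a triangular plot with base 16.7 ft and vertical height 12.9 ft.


Shape: triangle
Base b = 16.7 ft, Height h = 12.9 ft
Formula: A = (1/2) * b * h
A = 0.5 * 16.7 * 12.9
A = 0.5 * 215.43
A = 107.715
107.715 ft^2


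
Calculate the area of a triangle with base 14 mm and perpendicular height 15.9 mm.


Shape: triangle
Base b = 14 mm, Height h = 15.9 mm
Formula: A = (1/2) * b * h
A = 0.5 * 14 * 15.9
A = 0.5 * 222.6
A = 111.3
111.3 mm^2


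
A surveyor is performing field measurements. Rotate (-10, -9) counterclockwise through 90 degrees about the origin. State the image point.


Transformation: rotation about the origin
Original point: (-10, -9)
Rule for 90 deg counterclockwise: (x, y) -> (-y, x)
Apply: (-10, -9) -> (9, -10)
(9, -10)


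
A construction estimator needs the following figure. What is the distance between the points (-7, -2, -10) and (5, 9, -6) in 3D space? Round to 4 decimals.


3D distance between two points
P1 = (-7, -2, -10), P2 = (5, 9, -6)
Formula: d = sqrt((x2-x1)^2 + (y2-y1)^2 + (z2-z1)^2)
dx = 5 - -7 = 12
dy = 9 - -2 = 11
dz = -6 - -10 = 4
dx^2 + dy^2 + dz^2 = 144 + 121 + 16 = 281
d = sqrt(281)
d = 16.7631
16.7631 units


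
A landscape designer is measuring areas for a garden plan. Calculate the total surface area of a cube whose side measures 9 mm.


Shape: cube
Side s = 9 mm
A cube has 6 square faces.
Formula: SA = 6 * s^2
s^2 = 81
SA = 6 * 81
SA = 486
486 mm^2


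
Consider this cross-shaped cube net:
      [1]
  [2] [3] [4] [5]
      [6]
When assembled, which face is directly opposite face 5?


Net: cross layout. Take square 3 as the base (bottom).
Fold the four squares in the horizontal row up around 3: 2 -> left, 4 -> right, 5 wraps to the top.
Fold 1 and 6 up from 3: 1 -> back, 6 -> front.
Opposite pairs are therefore: (1, 6), (2, 4), (3, 5).
Face 5 is opposite face 3.
face 3


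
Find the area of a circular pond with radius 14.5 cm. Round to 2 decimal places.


Shape: circle
Radius r = 14.5 cm
Formula: A = pi * r^2
r^2 = 14.5^2 = 210.25
A = pi * 210.25
A = 660.52
660.52 cm^2


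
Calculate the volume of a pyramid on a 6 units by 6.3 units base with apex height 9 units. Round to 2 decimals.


Shape: rectangular pyramid
Base: 6 units x 6.3 units, Height h = 9 units
Formula: V = (1/3) * base_area * h
base_area = 6 * 6.3 = 37.8
base_area * h = 37.8 * 9 = 340.2
V = 340.2 / 3
V = 113.4
113.4 units^3


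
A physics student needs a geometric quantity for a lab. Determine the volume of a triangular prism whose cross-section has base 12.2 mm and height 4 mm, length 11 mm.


Shape: triangular prism
Triangle base = 12.2 mm, triangle height = 4 mm, prism length L = 11 mm
Formula: V = (1/2 * b * h_tri) * L
Cross-section area = 0.5 * 12.2 * 4 = 24.4
V = 24.4 * 11
V = 268.4
268.4 mm^3


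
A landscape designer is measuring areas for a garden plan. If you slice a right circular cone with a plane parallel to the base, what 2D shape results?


Solid: right circular cone
Cutting plane: parallel to the base
Visualize the intersection of the plane with the solid's surface.
The boundary of the cut region is a circle.
circle


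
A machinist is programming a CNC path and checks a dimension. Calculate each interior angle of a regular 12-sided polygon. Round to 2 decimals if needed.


Shape: regular dodecagon (12 sides)
Formula: interior angle = (n - 2) * 180 / n
(n - 2) = 10
(n - 2) * 180 = 1800
angle = 1800 / 12
angle = 150
150 degrees


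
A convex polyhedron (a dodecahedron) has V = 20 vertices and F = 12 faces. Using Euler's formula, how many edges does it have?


Polyhedron: dodecahedron
Euler's formula for convex polyhedra: V - E + F = 2
Given: V = 20 vertices and F = 12 faces
Solve for E:
E = V + F - 2 = 20 + 12 - 2 = 30
30 edges


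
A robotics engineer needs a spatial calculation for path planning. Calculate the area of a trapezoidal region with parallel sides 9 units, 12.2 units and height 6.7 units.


Shape: trapezoid
Parallel sides a = 9 units, b = 12.2 units; Height h = 6.7 units
Formula: A = (a + b) * h / 2
a + b = 9 + 12.2 = 21.2
A = 21.2 * 6.7 / 2
A = 142.04 / 2
A = 71.02
71.02 units^2


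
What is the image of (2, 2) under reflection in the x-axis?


Transformation: reflection
Original point: (2, 2)
Rule for reflection over the x-axis: (x, y) -> (x, -y)
Apply: (2, 2) -> (2, -2)
(2, -2)


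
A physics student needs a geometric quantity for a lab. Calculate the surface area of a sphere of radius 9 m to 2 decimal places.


Shape: sphere
Radius r = 9 m
Formula: SA = 4 * pi * r^2
r^2 = 81
SA = 4 * pi * 81
SA = 324 * pi
SA = 1017.88
1017.88 m^2


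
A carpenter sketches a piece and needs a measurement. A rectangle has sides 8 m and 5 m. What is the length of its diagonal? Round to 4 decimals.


Shape: rectangle (diagonal via Pythagoras)
Sides: 8 m and 5 m
Formula: d = sqrt(l^2 + w^2)
l^2 = 64, w^2 = 25
l^2 + w^2 = 89
d = sqrt(89)
d = 9.434
9.434 m


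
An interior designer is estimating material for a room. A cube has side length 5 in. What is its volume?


Shape: cube
Side s = 5 in
Formula: V = s^3
V = 5 * 5 * 5
V = 25 * 5
V = 125
125 in^3


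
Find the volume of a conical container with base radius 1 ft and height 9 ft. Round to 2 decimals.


Shape: cone
Radius r = 1 ft, Height h = 9 ft
Formula: V = (1/3) * pi * r^2 * h
r^2 = 1
pi * r^2 * h = pi * 1 * 9 = 9 * pi
V = 9 * pi / 3
V = 9.42
9.42 ft^3


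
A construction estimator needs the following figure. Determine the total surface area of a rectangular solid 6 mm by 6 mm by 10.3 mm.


Shape: rectangular prism
l = 6 mm, w = 6 mm, h = 10.3 mm
Formula: SA = 2(lw + lh + wh)
lw = 36, lh = 61.8, wh = 61.8
lw + lh + wh = 159.6
SA = 2 * 159.6
SA = 319.2
319.2 mm^2


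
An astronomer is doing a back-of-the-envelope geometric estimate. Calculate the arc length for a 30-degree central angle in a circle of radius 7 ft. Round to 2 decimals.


Shape: circular arc
Radius r = 7 ft, Angle = 30 degrees
Formula: L = (angle/360) * 2 * pi * r
2 * pi * r = 14 * pi
L = (30/360) * 14 * pi
L = 1.166667 * pi
L = 3.67
3.67 ft


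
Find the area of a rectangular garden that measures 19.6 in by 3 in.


Shape: rectangle
Length l = 19.6 in, Width w = 3 in
Formula: A = l * w
A = 19.6 * 3
A = 58.8
58.8 in^2


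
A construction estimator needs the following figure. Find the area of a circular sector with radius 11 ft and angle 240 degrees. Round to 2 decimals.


Shape: circular sector
Radius r = 11 ft, Angle = 240 degrees
Formula: A = (angle/360) * pi * r^2
r^2 = 121
Fraction of circle = 240/360
A = (240/360) * pi * 121
A = 80.666667 * pi
A = 253.42
253.42 ft^2


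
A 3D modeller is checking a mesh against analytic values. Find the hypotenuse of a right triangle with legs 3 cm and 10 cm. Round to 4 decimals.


Shape: right triangle
Legs a = 3 cm, b = 10 cm
Formula: c = sqrt(a^2 + b^2)
a^2 = 9, b^2 = 100
a^2 + b^2 = 109
c = sqrt(109)
c = 10.4403
10.4403 cm


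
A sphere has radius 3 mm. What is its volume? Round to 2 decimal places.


Shape: sphere
Radius r = 3 mm
Formula: V = (4/3) * pi * r^3
r^3 = 27
(4/3) * 27 = 36
V = 36 * pi
V = 113.1
113.1 mm^3


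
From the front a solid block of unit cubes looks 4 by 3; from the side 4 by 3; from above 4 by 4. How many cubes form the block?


Orthographic views of a solid rectangular block:
Front view 4 x 3 -> length = 4, height = 3
Side view 4 x 3 -> width = 4, height = 3 (consistent)
Top view 4 x 4 -> confirms length = 4, width = 4
The block is 4 x 4 x 3.
Total unit cubes = 4 * 4 * 3 = 48
48 unit cubes


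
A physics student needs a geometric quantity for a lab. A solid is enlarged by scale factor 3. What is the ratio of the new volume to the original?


Linear scale factor k = 3
Rule: under a linear scaling by k, volumes scale by k^3.
k^3 = 3 * 3 * 3
k^3 = 9 * 3
k^3 = 27
Volume scales by a factor of 27.
27 (dimensionless)


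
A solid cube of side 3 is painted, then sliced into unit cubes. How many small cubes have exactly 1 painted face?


Large cube: 3 x 3 x 3, cut into unit cubes.
n = 3, so n - 2 = 1
Cubes with 1 painted face lie in the interior of each face.
A cube has 6 faces; each contributes (n - 2)^2 = 1 such cubes.
Count = 6 * 1 = 6
6 unit cubes


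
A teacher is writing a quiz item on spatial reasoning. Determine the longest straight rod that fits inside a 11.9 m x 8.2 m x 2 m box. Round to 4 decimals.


Shape: rectangular box (space diagonal)
l = 11.9 m, w = 8.2 m, h = 2 m
Visualize: the diagonal of the base, then a right triangle with that diagonal and the height.
Formula: d = sqrt(l^2 + w^2 + h^2)
l^2 + w^2 + h^2 = 141.61 + 67.24 + 4 = 212.85
d = sqrt(212.85)
d = 14.5894
14.5894 m


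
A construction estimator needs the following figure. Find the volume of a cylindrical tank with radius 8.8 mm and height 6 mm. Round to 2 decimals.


Shape: cylinder
Radius r = 8.8 mm, Height h = 6 mm
Formula: V = pi * r^2 * h
r^2 = 77.44
V = pi * 77.44 * 6
V = 464.64 * pi
V = 1459.71
1459.71 mm^3


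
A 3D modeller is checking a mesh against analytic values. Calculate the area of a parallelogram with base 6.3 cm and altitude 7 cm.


Shape: parallelogram
Base b = 6.3 cm, Height h = 7 cm
Formula: A = b * h
A = 6.3 * 7
A = 44.1
44.1 cm^2


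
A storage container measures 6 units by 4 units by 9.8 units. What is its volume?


Shape: rectangular prism
l = 6 units, w = 4 units, h = 9.8 units
Formula: V = l * w * h
V = 6 * 4 * 9.8
V = 24 * 9.8
V = 235.2
235.2 units^3


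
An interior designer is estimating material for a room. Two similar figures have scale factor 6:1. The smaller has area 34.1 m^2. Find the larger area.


Linear scale factor k = 6
Original area = 34.1 m^2
Rule: under a linear scaling by k, areas scale by k^2.
k^2 = 6^2 = 36
New area = 34.1 * 36
New area = 1227.6
1227.6 m^2


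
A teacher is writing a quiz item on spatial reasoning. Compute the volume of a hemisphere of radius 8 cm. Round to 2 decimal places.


Shape: hemisphere (half of a sphere)
Radius r = 8 cm
Formula: V = (1/2) * (4/3) * pi * r^3 = (2/3) * pi * r^3
r^3 = 512
(2/3) * 512 = 341.333333
V = 341.333333 * pi
V = 1072.33
1072.33 cm^3


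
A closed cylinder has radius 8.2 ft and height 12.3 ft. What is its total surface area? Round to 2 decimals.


Shape: closed cylinder
Radius r = 8.2 ft, Height h = 12.3 ft
Formula: SA = 2*pi*r^2 + 2*pi*r*h = 2*pi*r*(r + h)
r + h = 20.5
2 * r * (r + h) = 2 * 8.2 * 20.5 = 336.2
SA = 336.2 * pi
SA = 1056.2
1056.2 ft^2


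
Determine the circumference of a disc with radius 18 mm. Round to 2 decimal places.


Shape: circle
Radius r = 18 mm
Formula: C = 2 * pi * r
C = 2 * pi * 18
C = 36 * pi
C = 113.1
113.1 mm


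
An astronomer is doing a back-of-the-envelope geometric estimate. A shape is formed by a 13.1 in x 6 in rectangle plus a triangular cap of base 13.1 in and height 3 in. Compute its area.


Composite shape: rectangle + triangle
Rectangle area = 13.1 * 6 = 78.6
Triangle area = 0.5 * 13.1 * 3 = 19.65
Total = 78.6 + 19.65
Total = 98.25
98.25 in^2


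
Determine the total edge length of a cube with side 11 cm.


Shape: cube
Side s = 11 cm
A cube has 12 edges, all equal.
Formula: total edge length = 12 * s
Total = 12 * 11
Total = 132
132 cm


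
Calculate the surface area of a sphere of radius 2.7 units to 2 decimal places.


Shape: sphere
Radius r = 2.7 units
Formula: SA = 4 * pi * r^2
r^2 = 7.29
SA = 4 * pi * 7.29
SA = 29.16 * pi
SA = 91.61
91.61 units^2


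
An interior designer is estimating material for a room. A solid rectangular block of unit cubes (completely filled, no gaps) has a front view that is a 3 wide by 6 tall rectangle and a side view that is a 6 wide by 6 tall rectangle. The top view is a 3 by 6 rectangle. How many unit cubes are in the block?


Orthographic views of a solid rectangular block:
Front view 3 x 6 -> length = 3, height = 6
Side view 6 x 6 -> width = 6, height = 6 (consistent)
Top view 3 x 6 -> confirms length = 3, width = 6
The block is 3 x 6 x 6.
Total unit cubes = 3 * 6 * 6 = 108
108 unit cubes


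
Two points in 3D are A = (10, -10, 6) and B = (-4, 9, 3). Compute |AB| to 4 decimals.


3D distance between two points
P1 = (10, -10, 6), P2 = (-4, 9, 3)
Formula: d = sqrt((x2-x1)^2 + (y2-y1)^2 + (z2-z1)^2)
dx = -4 - 10 = -14
dy = 9 - -10 = 19
dz = 3 - 6 = -3
dx^2 + dy^2 + dz^2 = 196 + 361 + 9 = 566
d = sqrt(566)
d = 23.7908
23.7908 units


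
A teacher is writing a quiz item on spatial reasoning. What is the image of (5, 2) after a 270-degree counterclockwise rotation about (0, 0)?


Transformation: rotation about the origin
Original point: (5, 2)
Rule for 270 deg counterclockwise: (x, y) -> (y, -x)
Apply: (5, 2) -> (2, -5)
(2, -5)


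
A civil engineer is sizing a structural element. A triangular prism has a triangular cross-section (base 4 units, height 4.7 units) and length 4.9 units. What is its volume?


Shape: triangular prism
Triangle base = 4 units, triangle height = 4.7 units, prism length L = 4.9 units
Formula: V = (1/2 * b * h_tri) * L
Cross-section area = 0.5 * 4 * 4.7 = 9.4
V = 9.4 * 4.9
V = 46.06
46.06 units^3


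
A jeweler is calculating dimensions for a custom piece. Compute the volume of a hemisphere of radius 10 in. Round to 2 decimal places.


Shape: hemisphere (half of a sphere)
Radius r = 10 in
Formula: V = (1/2) * (4/3) * pi * r^3 = (2/3) * pi * r^3
r^3 = 1000
(2/3) * 1000 = 666.666667
V = 666.666667 * pi
V = 2094.4
2094.4 in^3


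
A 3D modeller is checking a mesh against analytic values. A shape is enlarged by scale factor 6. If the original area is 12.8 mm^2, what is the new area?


Linear scale factor k = 6
Original area = 12.8 mm^2
Rule: under a linear scaling by k, areas scale by k^2.
k^2 = 6^2 = 36
New area = 12.8 * 36
New area = 460.8
460.8 mm^2


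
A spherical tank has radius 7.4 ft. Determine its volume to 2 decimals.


Shape: sphere
Radius r = 7.4 ft
Formula: V = (4/3) * pi * r^3
r^3 = 405.224
(4/3) * 405.224 = 540.298667
V = 540.298667 * pi
V = 1697.4
1697.4 ft^3


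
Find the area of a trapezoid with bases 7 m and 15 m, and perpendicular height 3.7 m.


Shape: trapezoid
Parallel sides a = 7 m, b = 15 m; Height h = 3.7 m
Formula: A = (a + b) * h / 2
a + b = 7 + 15 = 22
A = 22 * 3.7 / 2
A = 81.4 / 2
A = 40.7
40.7 m^2


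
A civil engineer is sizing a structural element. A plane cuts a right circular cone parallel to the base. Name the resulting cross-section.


Solid: right circular cone
Cutting plane: parallel to the base
Visualize the intersection of the plane with the solid's surface.
The boundary of the cut region is a circle.
circle


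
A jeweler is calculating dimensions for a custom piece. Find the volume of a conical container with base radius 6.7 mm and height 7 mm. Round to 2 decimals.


Shape: cone
Radius r = 6.7 mm, Height h = 7 mm
Formula: V = (1/3) * pi * r^2 * h
r^2 = 44.89
pi * r^2 * h = pi * 44.89 * 7 = 314.23 * pi
V = 314.23 * pi / 3
V = 329.06
329.06 mm^3


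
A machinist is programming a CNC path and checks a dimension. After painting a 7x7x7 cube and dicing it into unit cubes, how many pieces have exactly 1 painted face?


Large cube: 7 x 7 x 7, cut into unit cubes.
n = 7, so n - 2 = 5
Cubes with 1 painted face lie in the interior of each face.
A cube has 6 faces; each contributes (n - 2)^2 = 25 such cubes.
Count = 6 * 25 = 150
150 unit cubes


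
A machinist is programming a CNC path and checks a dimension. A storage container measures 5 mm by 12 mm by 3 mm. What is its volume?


Shape: rectangular prism
l = 5 mm, w = 12 mm, h = 3 mm
Formula: V = l * w * h
V = 5 * 12 * 3
V = 60 * 3
V = 180
180 mm^3


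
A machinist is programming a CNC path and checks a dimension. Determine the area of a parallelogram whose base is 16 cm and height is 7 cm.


Shape: parallelogram
Base b = 16 cm, Height h = 7 cm
Formula: A = b * h
A = 16 * 7
A = 112
112 cm^2


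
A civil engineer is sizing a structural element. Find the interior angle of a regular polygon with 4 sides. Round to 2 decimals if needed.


Shape: regular square (4 sides)
Formula: interior angle = (n - 2) * 180 / n
(n - 2) = 2
(n - 2) * 180 = 360
angle = 360 / 4
angle = 90
90 degrees


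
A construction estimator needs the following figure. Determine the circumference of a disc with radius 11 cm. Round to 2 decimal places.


Shape: circle
Radius r = 11 cm
Formula: C = 2 * pi * r
C = 2 * pi * 11
C = 22 * pi
C = 69.12
69.12 cm


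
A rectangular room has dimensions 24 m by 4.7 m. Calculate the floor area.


Shape: rectangle
Length l = 24 m, Width w = 4.7 m
Formula: A = l * w
A = 24 * 4.7
A = 112.8
112.8 m^2


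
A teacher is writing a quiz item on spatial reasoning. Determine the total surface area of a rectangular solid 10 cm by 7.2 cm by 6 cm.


Shape: rectangular prism
l = 10 cm, w = 7.2 cm, h = 6 cm
Formula: SA = 2(lw + lh + wh)
lw = 72, lh = 60, wh = 43.2
lw + lh + wh = 175.2
SA = 2 * 175.2
SA = 350.4
350.4 cm^2


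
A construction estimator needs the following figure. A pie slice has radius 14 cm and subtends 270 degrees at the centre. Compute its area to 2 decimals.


Shape: circular sector
Radius r = 14 cm, Angle = 270 degrees
Formula: A = (angle/360) * pi * r^2
r^2 = 196
Fraction of circle = 270/360
A = (270/360) * pi * 196
A = 147 * pi
A = 461.81
461.81 cm^2


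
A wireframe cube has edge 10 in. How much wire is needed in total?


Shape: cube
Side s = 10 in
A cube has 12 edges, all equal.
Formula: total edge length = 12 * s
Total = 12 * 10
Total = 120
120 in


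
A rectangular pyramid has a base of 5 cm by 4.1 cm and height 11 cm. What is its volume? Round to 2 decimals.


Shape: rectangular pyramid
Base: 5 cm x 4.1 cm, Height h = 11 cm
Formula: V = (1/3) * base_area * h
base_area = 5 * 4.1 = 20.5
base_area * h = 20.5 * 11 = 225.5
V = 225.5 / 3
V = 75.17
75.17 cm^3


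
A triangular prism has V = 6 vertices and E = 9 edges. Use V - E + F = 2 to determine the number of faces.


Polyhedron: triangular prism
Euler's formula for convex polyhedra: V - E + F = 2
Given: V = 6 vertices and E = 9 edges
Solve for F:
F = 2 + E - V = 2 + 9 - 6 = 5
5 faces


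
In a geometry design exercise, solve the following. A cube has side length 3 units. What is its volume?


Shape: cube
Side s = 3 units
Formula: V = s^3
V = 3 * 3 * 3
V = 9 * 3
V = 27
27 units^3


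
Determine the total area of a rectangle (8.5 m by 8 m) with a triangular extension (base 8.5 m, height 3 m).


Composite shape: rectangle + triangle
Rectangle area = 8.5 * 8 = 68
Triangle area = 0.5 * 8.5 * 3 = 12.75
Total = 68 + 12.75
Total = 80.75
80.75 m^2


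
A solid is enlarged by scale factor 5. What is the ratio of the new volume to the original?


Linear scale factor k = 5
Rule: under a linear scaling by k, volumes scale by k^3.
k^3 = 5 * 5 * 5
k^3 = 25 * 5
k^3 = 125
Volume scales by a factor of 125.
125 (dimensionless)


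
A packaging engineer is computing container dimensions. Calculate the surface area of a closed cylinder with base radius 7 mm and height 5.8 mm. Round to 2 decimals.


Shape: closed cylinder
Radius r = 7 mm, Height h = 5.8 mm
Formula: SA = 2*pi*r^2 + 2*pi*r*h = 2*pi*r*(r + h)
r + h = 12.8
2 * r * (r + h) = 2 * 7 * 12.8 = 179.2
SA = 179.2 * pi
SA = 562.97
562.97 mm^2


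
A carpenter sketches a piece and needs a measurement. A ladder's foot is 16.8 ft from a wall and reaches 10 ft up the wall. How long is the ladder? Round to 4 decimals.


Shape: right triangle
Legs a = 16.8 ft, b = 10 ft
Formula: c = sqrt(a^2 + b^2)
a^2 = 282.24, b^2 = 100
a^2 + b^2 = 382.24
c = sqrt(382.24)
c = 19.551
19.551 ft


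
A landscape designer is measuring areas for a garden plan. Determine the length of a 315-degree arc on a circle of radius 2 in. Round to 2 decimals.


Shape: circular arc
Radius r = 2 in, Angle = 315 degrees
Formula: L = (angle/360) * 2 * pi * r
2 * pi * r = 4 * pi
L = (315/360) * 4 * pi
L = 3.5 * pi
L = 11
11 in


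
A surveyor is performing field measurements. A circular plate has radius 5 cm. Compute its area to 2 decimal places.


Shape: circle
Radius r = 5 cm
Formula: A = pi * r^2
r^2 = 5^2 = 25
A = pi * 25
A = 78.54
78.54 cm^2


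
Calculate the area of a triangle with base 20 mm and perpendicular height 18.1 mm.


Shape: triangle
Base b = 20 mm, Height h = 18.1 mm
Formula: A = (1/2) * b * h
A = 0.5 * 20 * 18.1
A = 0.5 * 362
A = 181
181 mm^2


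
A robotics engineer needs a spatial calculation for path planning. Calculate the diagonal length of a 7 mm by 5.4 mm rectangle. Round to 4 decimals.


Shape: rectangle (diagonal via Pythagoras)
Sides: 7 mm and 5.4 mm
Formula: d = sqrt(l^2 + w^2)
l^2 = 49, w^2 = 29.16
l^2 + w^2 = 78.16
d = sqrt(78.16)
d = 8.8408
8.8408 mm


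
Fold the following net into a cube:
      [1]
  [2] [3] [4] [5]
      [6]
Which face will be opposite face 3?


Net: cross layout. Take square 3 as the base (bottom).
Fold the four squares in the horizontal row up around 3: 2 -> left, 4 -> right, 5 wraps to the top.
Fold 1 and 6 up from 3: 1 -> back, 6 -> front.
Opposite pairs are therefore: (1, 6), (2, 4), (3, 5).
Face 3 is opposite face 5.
face 5


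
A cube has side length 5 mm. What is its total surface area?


Shape: cube
Side s = 5 mm
A cube has 6 square faces.
Formula: SA = 6 * s^2
s^2 = 25
SA = 6 * 25
SA = 150
150 mm^2


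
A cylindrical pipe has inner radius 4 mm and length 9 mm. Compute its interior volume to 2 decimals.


Shape: cylinder
Radius r = 4 mm, Height h = 9 mm
Formula: V = pi * r^2 * h
r^2 = 16
V = pi * 16 * 9
V = 144 * pi
V = 452.39
452.39 mm^3


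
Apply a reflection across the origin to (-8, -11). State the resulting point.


Transformation: reflection
Original point: (-8, -11)
Rule for reflection through the origin: (x, y) -> (-x, -y)
Apply: (-8, -11) -> (8, 11)
(8, 11)


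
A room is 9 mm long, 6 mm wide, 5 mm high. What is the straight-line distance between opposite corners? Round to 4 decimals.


Shape: rectangular box (space diagonal)
l = 9 mm, w = 6 mm, h = 5 mm
Visualize: the diagonal of the base, then a right triangle with that diagonal and the height.
Formula: d = sqrt(l^2 + w^2 + h^2)
l^2 + w^2 + h^2 = 81 + 36 + 25 = 142
d = sqrt(142)
d = 11.9164
11.9164 mm


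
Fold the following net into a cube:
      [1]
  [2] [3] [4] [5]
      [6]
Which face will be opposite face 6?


Net: cross layout. Take square 3 as the base (bottom).
Fold the four squares in the horizontal row up around 3: 2 -> left, 4 -> right, 5 wraps to the top.
Fold 1 and 6 up from 3: 1 -> back, 6 -> front.
Opposite pairs are therefore: (1, 6), (2, 4), (3, 5).
Face 6 is opposite face 1.
face 1


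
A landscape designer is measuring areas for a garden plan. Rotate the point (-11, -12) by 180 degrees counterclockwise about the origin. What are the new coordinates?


Transformation: rotation about the origin
Original point: (-11, -12)
Rule for 180 deg: (x, y) -> (-x, -y)
Apply: (-11, -12) -> (11, 12)
(11, 12)


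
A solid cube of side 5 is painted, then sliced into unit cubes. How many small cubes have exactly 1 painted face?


Large cube: 5 x 5 x 5, cut into unit cubes.
n = 5, so n - 2 = 3
Cubes with 1 painted face lie in the interior of each face.
A cube has 6 faces; each contributes (n - 2)^2 = 9 such cubes.
Count = 6 * 9 = 54
54 unit cubes


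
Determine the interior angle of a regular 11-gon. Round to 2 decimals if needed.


Shape: regular hendecagon (11 sides)
Formula: interior angle = (n - 2) * 180 / n
(n - 2) = 9
(n - 2) * 180 = 1620
angle = 1620 / 11
angle = 147.27
147.27 degrees


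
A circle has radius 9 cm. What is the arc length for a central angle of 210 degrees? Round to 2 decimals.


Shape: circular arc
Radius r = 9 cm, Angle = 210 degrees
Formula: L = (angle/360) * 2 * pi * r
2 * pi * r = 18 * pi
L = (210/360) * 18 * pi
L = 10.5 * pi
L = 32.99
32.99 cm


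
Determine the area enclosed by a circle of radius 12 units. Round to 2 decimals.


Shape: circle
Radius r = 12 units
Formula: A = pi * r^2
r^2 = 12^2 = 144
A = pi * 144
A = 452.39
452.39 units^2


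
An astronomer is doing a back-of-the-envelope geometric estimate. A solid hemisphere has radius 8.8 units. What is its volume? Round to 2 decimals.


Shape: hemisphere (half of a sphere)
Radius r = 8.8 units
Formula: V = (1/2) * (4/3) * pi * r^3 = (2/3) * pi * r^3
r^3 = 681.472
(2/3) * 681.472 = 454.314667
V = 454.314667 * pi
V = 1427.27
1427.27 units^3


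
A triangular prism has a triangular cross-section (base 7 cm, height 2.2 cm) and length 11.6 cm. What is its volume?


Shape: triangular prism
Triangle base = 7 cm, triangle height = 2.2 cm, prism length L = 11.6 cm
Formula: V = (1/2 * b * h_tri) * L
Cross-section area = 0.5 * 7 * 2.2 = 7.7
V = 7.7 * 11.6
V = 89.32
89.32 cm^3


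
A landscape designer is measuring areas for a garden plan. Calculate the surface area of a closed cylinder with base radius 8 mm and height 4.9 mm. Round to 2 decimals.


Shape: closed cylinder
Radius r = 8 mm, Height h = 4.9 mm
Formula: SA = 2*pi*r^2 + 2*pi*r*h = 2*pi*r*(r + h)
r + h = 12.9
2 * r * (r + h) = 2 * 8 * 12.9 = 206.4
SA = 206.4 * pi
SA = 648.42
648.42 mm^2
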